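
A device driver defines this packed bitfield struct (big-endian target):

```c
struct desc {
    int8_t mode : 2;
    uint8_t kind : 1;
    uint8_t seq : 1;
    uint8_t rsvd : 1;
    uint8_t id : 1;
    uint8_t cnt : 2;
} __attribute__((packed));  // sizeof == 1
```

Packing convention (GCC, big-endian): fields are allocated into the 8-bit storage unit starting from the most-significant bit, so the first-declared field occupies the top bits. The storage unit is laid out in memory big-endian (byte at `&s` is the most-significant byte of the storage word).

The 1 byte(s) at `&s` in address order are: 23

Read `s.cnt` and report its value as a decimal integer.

3

[0]=0x23 (big-endian) → word 0x23
mode:2 @ bit 6 → (0x23>>6)&0x3 = 0x0
kind:1 @ bit 5 → (0x23>>5)&0x1 = 0x1
seq:1 @ bit 4 → (0x23>>4)&0x1 = 0x0
rsvd:1 @ bit 3 → (0x23>>3)&0x1 = 0x0
id:1 @ bit 2 → (0x23>>2)&0x1 = 0x0
cnt:2 @ bit 0 → (0x23>>0)&0x3 = 0x3  ←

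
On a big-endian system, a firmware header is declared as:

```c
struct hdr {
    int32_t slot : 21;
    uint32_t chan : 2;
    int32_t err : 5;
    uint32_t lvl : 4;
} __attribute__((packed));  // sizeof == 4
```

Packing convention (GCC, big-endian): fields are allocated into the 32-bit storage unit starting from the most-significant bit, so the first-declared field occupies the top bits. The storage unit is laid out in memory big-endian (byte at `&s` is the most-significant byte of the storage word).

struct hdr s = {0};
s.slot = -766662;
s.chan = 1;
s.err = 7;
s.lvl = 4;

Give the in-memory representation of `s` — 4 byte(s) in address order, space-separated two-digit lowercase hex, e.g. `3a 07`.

[11+:21] slot=-766662 & 0x1fffff = 0x144d3a; word=0xa269d000
[9+:2] chan=1 & 0x3 = 0x1; word=0xa269d200
[4+:5] err=7 & 0x1f = 0x7; word=0xa269d270
[0+:4] lvl=4 & 0xf = 0x4; word=0xa269d274
word = 0xa269d274 → big-endian bytes:
  [0]=0xa2  [1]=0x69  [2]=0xd2  [3]=0x74

a2 69 d2 74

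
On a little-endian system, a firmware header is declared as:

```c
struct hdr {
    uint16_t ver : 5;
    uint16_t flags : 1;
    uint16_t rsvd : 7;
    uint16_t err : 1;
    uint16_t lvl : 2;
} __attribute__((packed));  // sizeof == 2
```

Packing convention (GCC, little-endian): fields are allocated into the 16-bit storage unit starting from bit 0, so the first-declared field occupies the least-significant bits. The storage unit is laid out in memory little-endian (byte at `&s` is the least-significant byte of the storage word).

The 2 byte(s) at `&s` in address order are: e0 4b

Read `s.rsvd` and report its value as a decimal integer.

[0]=0xe0 [1]=0x4b (little-endian) → word 0x4be0
ver [0+:5] = (word>>0) & 0x1f = 0
flags [5+:1] = (word>>5) & 0x1 = 1
rsvd [6+:7] = (word>>6) & 0x7f = 47  ←
err [13+:1] = (word>>13) & 0x1 = 0
lvl [14+:2] = (word>>14) & 0x3 = 1

47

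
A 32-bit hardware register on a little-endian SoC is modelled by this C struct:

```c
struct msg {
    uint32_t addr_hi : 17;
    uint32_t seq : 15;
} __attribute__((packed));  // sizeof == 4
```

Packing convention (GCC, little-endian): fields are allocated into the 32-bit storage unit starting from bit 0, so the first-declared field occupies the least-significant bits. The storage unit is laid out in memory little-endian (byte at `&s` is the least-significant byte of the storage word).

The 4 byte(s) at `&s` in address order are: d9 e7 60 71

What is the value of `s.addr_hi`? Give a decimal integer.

[0]=0xd9 [1]=0xe7 [2]=0x60 [3]=0x71 (little-endian) → word 0x7160e7d9
addr_hi [0+:17] = (word>>0) & 0x1ffff = 59353  ←
seq [17+:15] = (word>>17) & 0x7fff = 14512

59353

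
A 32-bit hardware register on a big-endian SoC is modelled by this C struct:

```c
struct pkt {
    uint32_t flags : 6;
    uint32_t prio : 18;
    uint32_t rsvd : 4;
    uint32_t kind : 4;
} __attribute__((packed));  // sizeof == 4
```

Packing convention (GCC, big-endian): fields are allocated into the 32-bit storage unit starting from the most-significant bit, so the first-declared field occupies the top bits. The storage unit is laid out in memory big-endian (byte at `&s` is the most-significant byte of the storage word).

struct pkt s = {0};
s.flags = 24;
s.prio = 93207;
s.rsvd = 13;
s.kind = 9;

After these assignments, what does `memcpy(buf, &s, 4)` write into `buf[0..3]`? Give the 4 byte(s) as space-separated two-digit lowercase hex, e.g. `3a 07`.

61 6c 17 d9

[26+:6] flags=24 & 0x3f = 0x18; word=0x60000000
[8+:18] prio=93207 & 0x3ffff = 0x16c17; word=0x616c1700
[4+:4] rsvd=13 & 0xf = 0xd; word=0x616c17d0
[0+:4] kind=9 & 0xf = 0x9; word=0x616c17d9
word = 0x616c17d9 → big-endian bytes:
  [0]=0x61  [1]=0x6c  [2]=0x17  [3]=0xd9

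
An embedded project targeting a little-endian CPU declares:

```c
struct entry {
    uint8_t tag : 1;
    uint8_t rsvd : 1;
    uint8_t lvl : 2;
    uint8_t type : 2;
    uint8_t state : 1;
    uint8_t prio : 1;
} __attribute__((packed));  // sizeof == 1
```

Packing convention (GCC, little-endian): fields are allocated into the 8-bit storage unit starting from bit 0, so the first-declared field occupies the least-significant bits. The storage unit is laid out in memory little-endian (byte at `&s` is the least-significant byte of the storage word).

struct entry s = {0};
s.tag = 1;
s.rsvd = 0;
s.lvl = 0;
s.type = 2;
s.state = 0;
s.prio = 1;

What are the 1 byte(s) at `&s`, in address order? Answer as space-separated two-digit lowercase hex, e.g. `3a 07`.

a1

[0+:1] tag=1 & 0x1 = 0x1; word=0x01
[1+:1] rsvd=0 & 0x1 = 0x0; word=0x01
[2+:2] lvl=0 & 0x3 = 0x0; word=0x01
[4+:2] type=2 & 0x3 = 0x2; word=0x21
[6+:1] state=0 & 0x1 = 0x0; word=0x21
[7+:1] prio=1 & 0x1 = 0x1; word=0xa1
word = 0xa1 → little-endian bytes:
  [0]=0xa1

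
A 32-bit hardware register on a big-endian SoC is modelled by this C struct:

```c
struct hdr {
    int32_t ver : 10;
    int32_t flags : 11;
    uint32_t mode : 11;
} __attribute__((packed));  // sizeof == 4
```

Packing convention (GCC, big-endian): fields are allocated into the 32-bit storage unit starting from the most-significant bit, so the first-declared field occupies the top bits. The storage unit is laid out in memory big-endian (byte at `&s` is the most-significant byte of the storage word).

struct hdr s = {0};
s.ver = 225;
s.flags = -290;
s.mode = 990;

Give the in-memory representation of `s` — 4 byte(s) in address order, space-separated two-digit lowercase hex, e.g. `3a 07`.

38 76 f3 de

[22+:10] ver=225 & 0x3ff = 0xe1; word=0x38400000
[11+:11] flags=-290 & 0x7ff = 0x6de; word=0x3876f000
[0+:11] mode=990 & 0x7ff = 0x3de; word=0x3876f3de
word = 0x3876f3de → big-endian bytes:
  [0]=0x38  [1]=0x76  [2]=0xf3  [3]=0xde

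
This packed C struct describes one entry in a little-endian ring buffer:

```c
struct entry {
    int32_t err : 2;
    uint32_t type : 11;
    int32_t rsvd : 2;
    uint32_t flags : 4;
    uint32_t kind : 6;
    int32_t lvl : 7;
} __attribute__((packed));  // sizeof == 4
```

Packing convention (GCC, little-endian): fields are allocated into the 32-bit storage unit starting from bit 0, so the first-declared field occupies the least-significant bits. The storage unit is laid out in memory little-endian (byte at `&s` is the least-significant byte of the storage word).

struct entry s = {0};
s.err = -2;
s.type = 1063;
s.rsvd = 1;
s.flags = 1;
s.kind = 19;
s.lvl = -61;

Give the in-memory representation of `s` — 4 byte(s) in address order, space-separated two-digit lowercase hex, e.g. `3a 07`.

9e b0 98 86

err:2 = -2 → 0x2 << 0 → word 0x00000002
type:11 = 1063 → 0x427 << 2 → word 0x0000109e
rsvd:2 = 1 → 0x1 << 13 → word 0x0000309e
flags:4 = 1 → 0x1 << 15 → word 0x0000b09e
kind:6 = 19 → 0x13 << 19 → word 0x0098b09e
lvl:7 = -61 → 0x43 << 25 → word 0x8698b09e
word = 0x8698b09e → little-endian bytes:
  [0]=0x9e  [1]=0xb0  [2]=0x98  [3]=0x86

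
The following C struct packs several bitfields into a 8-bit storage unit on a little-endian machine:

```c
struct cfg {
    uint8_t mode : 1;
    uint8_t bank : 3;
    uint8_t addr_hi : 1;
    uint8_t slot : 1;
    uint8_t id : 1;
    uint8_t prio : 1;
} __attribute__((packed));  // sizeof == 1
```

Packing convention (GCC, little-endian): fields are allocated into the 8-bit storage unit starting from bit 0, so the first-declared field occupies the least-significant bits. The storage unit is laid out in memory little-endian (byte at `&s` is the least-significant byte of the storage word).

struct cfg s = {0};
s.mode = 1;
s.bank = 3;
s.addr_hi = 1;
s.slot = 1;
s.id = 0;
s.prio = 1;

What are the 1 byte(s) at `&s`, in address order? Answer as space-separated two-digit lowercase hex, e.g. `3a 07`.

b7

mode:1 = 1 → 0x1 << 0 → word 0x01
bank:3 = 3 → 0x3 << 1 → word 0x07
addr_hi:1 = 1 → 0x1 << 4 → word 0x17
slot:1 = 1 → 0x1 << 5 → word 0x37
id:1 = 0 → 0x0 << 6 → word 0x37
prio:1 = 1 → 0x1 << 7 → word 0xb7
word = 0xb7 → little-endian bytes:
  [0]=0xb7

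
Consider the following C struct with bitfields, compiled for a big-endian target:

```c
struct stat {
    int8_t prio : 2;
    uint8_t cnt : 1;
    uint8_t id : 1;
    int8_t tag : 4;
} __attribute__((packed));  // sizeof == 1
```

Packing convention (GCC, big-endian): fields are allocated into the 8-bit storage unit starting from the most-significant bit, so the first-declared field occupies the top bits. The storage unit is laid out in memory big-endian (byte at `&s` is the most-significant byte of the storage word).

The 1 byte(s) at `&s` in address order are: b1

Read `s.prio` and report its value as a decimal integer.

[0]=0xb1 (big-endian) → word 0xb1
prio [6+:2] = (word>>6) & 0x3 = 2  ←
cnt [5+:1] = (word>>5) & 0x1 = 1
id [4+:1] = (word>>4) & 0x1 = 1
tag [0+:4] = (word>>0) & 0xf = 1
prio signed 2b, MSB=1: 2 - 4 = -2

-2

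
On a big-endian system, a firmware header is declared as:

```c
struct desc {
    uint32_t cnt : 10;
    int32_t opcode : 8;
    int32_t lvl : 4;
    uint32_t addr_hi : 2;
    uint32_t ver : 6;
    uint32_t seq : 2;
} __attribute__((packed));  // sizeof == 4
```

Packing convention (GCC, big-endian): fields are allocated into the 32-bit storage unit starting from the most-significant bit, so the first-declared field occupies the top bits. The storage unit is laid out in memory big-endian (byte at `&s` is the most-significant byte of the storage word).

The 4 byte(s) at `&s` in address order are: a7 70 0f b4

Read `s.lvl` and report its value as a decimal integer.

[0]=0xa7 [1]=0x70 [2]=0x0f [3]=0xb4 (big-endian) → word 0xa7700fb4
cnt:10 @ bit 22 → (0xa7700fb4>>22)&0x3ff = 0x29d
opcode:8 @ bit 14 → (0xa7700fb4>>14)&0xff = 0xc0
lvl:4 @ bit 10 → (0xa7700fb4>>10)&0xf = 0x3  ←
addr_hi:2 @ bit 8 → (0xa7700fb4>>8)&0x3 = 0x3
ver:6 @ bit 2 → (0xa7700fb4>>2)&0x3f = 0x2d
seq:2 @ bit 0 → (0xa7700fb4>>0)&0x3 = 0x0
lvl signed 4b, MSB=0: value = 3

3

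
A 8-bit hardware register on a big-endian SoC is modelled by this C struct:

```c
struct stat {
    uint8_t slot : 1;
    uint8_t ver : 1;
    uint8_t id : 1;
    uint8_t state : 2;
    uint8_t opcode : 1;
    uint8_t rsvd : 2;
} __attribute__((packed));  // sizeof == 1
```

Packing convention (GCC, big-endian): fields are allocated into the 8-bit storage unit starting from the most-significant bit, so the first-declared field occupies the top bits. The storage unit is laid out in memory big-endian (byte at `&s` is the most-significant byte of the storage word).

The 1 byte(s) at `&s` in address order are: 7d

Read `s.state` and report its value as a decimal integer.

[0]=0x7d (big-endian) → word 0x7d
slot:1 @ bit 7 → (0x7d>>7)&0x1 = 0x0
ver:1 @ bit 6 → (0x7d>>6)&0x1 = 0x1
id:1 @ bit 5 → (0x7d>>5)&0x1 = 0x1
state:2 @ bit 3 → (0x7d>>3)&0x3 = 0x3  ←
opcode:1 @ bit 2 → (0x7d>>2)&0x1 = 0x1
rsvd:2 @ bit 0 → (0x7d>>0)&0x3 = 0x1

3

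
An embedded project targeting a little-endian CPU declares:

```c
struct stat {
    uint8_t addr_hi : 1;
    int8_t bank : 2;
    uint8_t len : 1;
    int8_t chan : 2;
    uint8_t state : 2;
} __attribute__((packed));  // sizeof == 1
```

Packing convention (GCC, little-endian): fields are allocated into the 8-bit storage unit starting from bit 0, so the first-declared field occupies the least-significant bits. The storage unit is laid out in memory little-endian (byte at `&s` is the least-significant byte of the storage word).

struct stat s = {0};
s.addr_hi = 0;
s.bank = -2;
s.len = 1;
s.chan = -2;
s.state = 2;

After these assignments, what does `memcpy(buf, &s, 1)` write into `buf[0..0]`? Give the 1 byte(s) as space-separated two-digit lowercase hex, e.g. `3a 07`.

addr_hi (1b) val=0 bits=0x0 at bit 0: 0x00
bank (2b) val=-2 bits=0x2 at bit 1: 0x04
len (1b) val=1 bits=0x1 at bit 3: 0x0c
chan (2b) val=-2 bits=0x2 at bit 4: 0x2c
state (2b) val=2 bits=0x2 at bit 6: 0xac
word = 0xac → little-endian bytes:
  [0]=0xac

ac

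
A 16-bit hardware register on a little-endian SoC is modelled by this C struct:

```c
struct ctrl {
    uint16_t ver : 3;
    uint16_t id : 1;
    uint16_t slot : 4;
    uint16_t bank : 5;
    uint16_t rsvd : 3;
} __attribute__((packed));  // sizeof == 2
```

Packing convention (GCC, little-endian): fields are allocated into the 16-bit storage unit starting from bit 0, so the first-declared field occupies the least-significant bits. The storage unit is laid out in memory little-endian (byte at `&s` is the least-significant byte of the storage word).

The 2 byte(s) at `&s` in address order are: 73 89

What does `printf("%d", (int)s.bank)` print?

9

[0]=0x73 [1]=0x89 (little-endian) → word 0x8973
ver:3 @ bit 0 → (0x8973>>0)&0x7 = 0x3
id:1 @ bit 3 → (0x8973>>3)&0x1 = 0x0
slot:4 @ bit 4 → (0x8973>>4)&0xf = 0x7
bank:5 @ bit 8 → (0x8973>>8)&0x1f = 0x9  ←
rsvd:3 @ bit 13 → (0x8973>>13)&0x7 = 0x4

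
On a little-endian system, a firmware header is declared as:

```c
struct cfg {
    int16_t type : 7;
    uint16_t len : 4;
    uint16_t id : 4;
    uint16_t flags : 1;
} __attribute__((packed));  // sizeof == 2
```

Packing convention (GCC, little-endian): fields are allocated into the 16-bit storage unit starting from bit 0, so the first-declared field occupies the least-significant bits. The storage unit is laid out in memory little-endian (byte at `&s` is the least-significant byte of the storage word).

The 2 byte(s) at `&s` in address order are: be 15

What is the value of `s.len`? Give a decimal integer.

11

[0]=0xbe [1]=0x15 (little-endian) → word 0x15be
type:7 @ bit 0 → (0x15be>>0)&0x7f = 0x3e
len:4 @ bit 7 → (0x15be>>7)&0xf = 0xb  ←
id:4 @ bit 11 → (0x15be>>11)&0xf = 0x2
flags:1 @ bit 15 → (0x15be>>15)&0x1 = 0x0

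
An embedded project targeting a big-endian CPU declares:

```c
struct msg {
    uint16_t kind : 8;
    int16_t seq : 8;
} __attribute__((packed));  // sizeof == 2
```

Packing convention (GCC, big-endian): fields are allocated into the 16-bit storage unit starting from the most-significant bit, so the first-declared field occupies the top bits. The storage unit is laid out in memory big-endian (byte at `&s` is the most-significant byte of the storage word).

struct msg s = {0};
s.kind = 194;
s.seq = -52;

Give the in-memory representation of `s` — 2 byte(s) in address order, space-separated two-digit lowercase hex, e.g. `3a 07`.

kind (8b) val=194 bits=0xc2 at bit 8: 0xc200
seq (8b) val=-52 bits=0xcc at bit 0: 0xc2cc
word = 0xc2cc → big-endian bytes:
  [0]=0xc2  [1]=0xcc

c2 cc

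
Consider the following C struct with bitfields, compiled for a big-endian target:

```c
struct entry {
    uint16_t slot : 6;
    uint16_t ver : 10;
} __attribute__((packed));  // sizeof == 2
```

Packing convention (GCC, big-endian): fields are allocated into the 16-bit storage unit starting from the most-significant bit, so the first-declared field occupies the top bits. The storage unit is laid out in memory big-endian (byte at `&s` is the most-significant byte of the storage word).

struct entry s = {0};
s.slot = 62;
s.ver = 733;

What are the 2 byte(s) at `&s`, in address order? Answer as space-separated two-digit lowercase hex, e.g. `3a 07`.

fa dd

slot (6b) val=62 bits=0x3e at bit 10: 0xf800
ver (10b) val=733 bits=0x2dd at bit 0: 0xfadd
word = 0xfadd → big-endian bytes:
  [0]=0xfa  [1]=0xdd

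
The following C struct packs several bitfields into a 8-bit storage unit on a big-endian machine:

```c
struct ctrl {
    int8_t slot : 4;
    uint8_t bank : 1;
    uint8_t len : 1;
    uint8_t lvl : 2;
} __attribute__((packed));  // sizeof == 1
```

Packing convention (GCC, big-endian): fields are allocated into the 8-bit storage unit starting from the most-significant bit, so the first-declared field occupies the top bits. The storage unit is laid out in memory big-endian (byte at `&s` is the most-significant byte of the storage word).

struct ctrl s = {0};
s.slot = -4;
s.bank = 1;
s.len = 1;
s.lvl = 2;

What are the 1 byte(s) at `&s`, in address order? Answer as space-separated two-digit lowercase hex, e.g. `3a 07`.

ce

slot:4 = -4 → 0xc << 4 → word 0xc0
bank:1 = 1 → 0x1 << 3 → word 0xc8
len:1 = 1 → 0x1 << 2 → word 0xcc
lvl:2 = 2 → 0x2 << 0 → word 0xce
word = 0xce → big-endian bytes:
  [0]=0xce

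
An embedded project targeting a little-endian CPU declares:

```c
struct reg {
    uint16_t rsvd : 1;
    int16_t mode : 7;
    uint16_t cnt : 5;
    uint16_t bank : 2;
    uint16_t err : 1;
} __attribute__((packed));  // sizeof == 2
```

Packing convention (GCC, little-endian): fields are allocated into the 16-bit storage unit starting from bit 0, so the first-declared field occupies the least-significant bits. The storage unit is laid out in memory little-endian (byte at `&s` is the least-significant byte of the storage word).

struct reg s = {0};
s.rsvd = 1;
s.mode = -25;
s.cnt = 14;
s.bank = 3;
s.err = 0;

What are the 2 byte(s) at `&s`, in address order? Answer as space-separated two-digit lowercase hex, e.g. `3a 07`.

rsvd (1b) val=1 bits=0x1 at bit 0: 0x0001
mode (7b) val=-25 bits=0x67 at bit 1: 0x00cf
cnt (5b) val=14 bits=0xe at bit 8: 0x0ecf
bank (2b) val=3 bits=0x3 at bit 13: 0x6ecf
err (1b) val=0 bits=0x0 at bit 15: 0x6ecf
word = 0x6ecf → little-endian bytes:
  [0]=0xcf  [1]=0x6e

cf 6e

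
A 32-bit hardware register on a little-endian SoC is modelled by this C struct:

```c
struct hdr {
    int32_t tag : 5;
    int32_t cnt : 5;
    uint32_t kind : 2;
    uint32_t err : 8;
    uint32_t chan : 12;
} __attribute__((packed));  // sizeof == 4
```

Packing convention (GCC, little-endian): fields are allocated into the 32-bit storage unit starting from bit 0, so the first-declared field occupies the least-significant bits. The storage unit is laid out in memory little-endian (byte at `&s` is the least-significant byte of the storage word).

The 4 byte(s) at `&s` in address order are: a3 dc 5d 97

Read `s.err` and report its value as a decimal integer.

[0]=0xa3 [1]=0xdc [2]=0x5d [3]=0x97 (little-endian) → word 0x975ddca3
tag [0+:5] = (word>>0) & 0x1f = 3
cnt [5+:5] = (word>>5) & 0x1f = 5
kind [10+:2] = (word>>10) & 0x3 = 3
err [12+:8] = (word>>12) & 0xff = 221  ←
chan [20+:12] = (word>>20) & 0xfff = 2421

221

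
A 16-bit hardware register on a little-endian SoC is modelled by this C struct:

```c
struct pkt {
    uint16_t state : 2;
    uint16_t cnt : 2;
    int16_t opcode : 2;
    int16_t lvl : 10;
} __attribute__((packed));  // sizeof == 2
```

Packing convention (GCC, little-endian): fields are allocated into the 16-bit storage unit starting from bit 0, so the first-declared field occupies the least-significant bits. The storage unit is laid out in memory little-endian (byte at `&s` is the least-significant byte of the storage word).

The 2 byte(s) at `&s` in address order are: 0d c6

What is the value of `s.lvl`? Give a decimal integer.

-232

[0]=0x0d [1]=0xc6 (little-endian) → word 0xc60d
state:2 @ bit 0 → (0xc60d>>0)&0x3 = 0x1
cnt:2 @ bit 2 → (0xc60d>>2)&0x3 = 0x3
opcode:2 @ bit 4 → (0xc60d>>4)&0x3 = 0x0
lvl:10 @ bit 6 → (0xc60d>>6)&0x3ff = 0x318  ←
lvl signed 10b, MSB=1: 792 - 1024 = -232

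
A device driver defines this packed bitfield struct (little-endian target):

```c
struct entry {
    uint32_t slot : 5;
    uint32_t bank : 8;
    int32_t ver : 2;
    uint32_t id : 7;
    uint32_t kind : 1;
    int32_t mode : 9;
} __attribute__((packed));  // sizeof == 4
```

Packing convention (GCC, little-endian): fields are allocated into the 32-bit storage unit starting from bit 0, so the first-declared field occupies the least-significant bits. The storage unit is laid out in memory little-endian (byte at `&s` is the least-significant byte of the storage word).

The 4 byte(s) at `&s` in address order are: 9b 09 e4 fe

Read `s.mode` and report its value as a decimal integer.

[0]=0x9b [1]=0x09 [2]=0xe4 [3]=0xfe (little-endian) → word 0xfee4099b
slot:5 @ bit 0 → (0xfee4099b>>0)&0x1f = 0x1b
bank:8 @ bit 5 → (0xfee4099b>>5)&0xff = 0x4c
ver:2 @ bit 13 → (0xfee4099b>>13)&0x3 = 0x0
id:7 @ bit 15 → (0xfee4099b>>15)&0x7f = 0x48
kind:1 @ bit 22 → (0xfee4099b>>22)&0x1 = 0x1
mode:9 @ bit 23 → (0xfee4099b>>23)&0x1ff = 0x1fd  ←
mode signed 9b, MSB=1: 509 - 512 = -3

-3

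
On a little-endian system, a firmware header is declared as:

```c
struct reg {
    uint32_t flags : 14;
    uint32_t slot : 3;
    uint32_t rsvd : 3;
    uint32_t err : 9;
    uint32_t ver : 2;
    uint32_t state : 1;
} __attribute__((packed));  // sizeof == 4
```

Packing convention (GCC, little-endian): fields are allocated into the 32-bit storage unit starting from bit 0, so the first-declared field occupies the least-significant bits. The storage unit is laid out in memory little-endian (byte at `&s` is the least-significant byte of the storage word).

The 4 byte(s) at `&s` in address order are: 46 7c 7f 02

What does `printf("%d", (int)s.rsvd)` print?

[0]=0x46 [1]=0x7c [2]=0x7f [3]=0x02 (little-endian) → word 0x027f7c46
flags:14 @ bit 0 → (0x027f7c46>>0)&0x3fff = 0x3c46
slot:3 @ bit 14 → (0x027f7c46>>14)&0x7 = 0x5
rsvd:3 @ bit 17 → (0x027f7c46>>17)&0x7 = 0x7  ←
err:9 @ bit 20 → (0x027f7c46>>20)&0x1ff = 0x27
ver:2 @ bit 29 → (0x027f7c46>>29)&0x3 = 0x0
state:1 @ bit 31 → (0x027f7c46>>31)&0x1 = 0x0

7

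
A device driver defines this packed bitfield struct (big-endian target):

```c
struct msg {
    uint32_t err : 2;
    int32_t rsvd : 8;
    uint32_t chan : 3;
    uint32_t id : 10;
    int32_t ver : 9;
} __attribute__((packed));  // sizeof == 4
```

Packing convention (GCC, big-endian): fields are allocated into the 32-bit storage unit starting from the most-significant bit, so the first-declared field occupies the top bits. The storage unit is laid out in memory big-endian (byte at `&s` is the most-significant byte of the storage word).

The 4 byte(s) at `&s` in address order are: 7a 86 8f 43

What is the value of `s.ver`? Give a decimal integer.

[0]=0x7a [1]=0x86 [2]=0x8f [3]=0x43 (big-endian) → word 0x7a868f43
err:2 @ bit 30 → (0x7a868f43>>30)&0x3 = 0x1
rsvd:8 @ bit 22 → (0x7a868f43>>22)&0xff = 0xea
chan:3 @ bit 19 → (0x7a868f43>>19)&0x7 = 0x0
id:10 @ bit 9 → (0x7a868f43>>9)&0x3ff = 0x347
ver:9 @ bit 0 → (0x7a868f43>>0)&0x1ff = 0x143  ←
ver signed 9b, MSB=1: 323 - 512 = -189

-189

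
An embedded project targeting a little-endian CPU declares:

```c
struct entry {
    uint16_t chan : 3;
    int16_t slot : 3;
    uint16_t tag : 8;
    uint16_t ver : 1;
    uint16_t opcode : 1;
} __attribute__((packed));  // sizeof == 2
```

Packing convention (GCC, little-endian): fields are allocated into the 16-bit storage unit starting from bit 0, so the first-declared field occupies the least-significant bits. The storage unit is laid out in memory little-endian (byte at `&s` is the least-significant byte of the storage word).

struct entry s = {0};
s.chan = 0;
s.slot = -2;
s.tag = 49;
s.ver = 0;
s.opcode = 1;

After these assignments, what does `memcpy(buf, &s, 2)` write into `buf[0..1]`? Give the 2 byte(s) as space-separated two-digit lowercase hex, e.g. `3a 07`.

chan (3b) val=0 bits=0x0 at bit 0: 0x0000
slot (3b) val=-2 bits=0x6 at bit 3: 0x0030
tag (8b) val=49 bits=0x31 at bit 6: 0x0c70
ver (1b) val=0 bits=0x0 at bit 14: 0x0c70
opcode (1b) val=1 bits=0x1 at bit 15: 0x8c70
word = 0x8c70 → little-endian bytes:
  [0]=0x70  [1]=0x8c

70 8c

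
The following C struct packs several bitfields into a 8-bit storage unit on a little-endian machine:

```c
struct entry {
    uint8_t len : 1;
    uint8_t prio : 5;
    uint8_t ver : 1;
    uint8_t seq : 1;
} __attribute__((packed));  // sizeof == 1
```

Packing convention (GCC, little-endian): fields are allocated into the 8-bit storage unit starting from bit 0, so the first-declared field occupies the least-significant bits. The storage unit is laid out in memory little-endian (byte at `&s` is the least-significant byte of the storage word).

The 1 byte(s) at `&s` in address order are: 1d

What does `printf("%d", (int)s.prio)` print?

14

[0]=0x1d (little-endian) → word 0x1d
len:1 @ bit 0 → (0x1d>>0)&0x1 = 0x1
prio:5 @ bit 1 → (0x1d>>1)&0x1f = 0xe  ←
ver:1 @ bit 6 → (0x1d>>6)&0x1 = 0x0
seq:1 @ bit 7 → (0x1d>>7)&0x1 = 0x0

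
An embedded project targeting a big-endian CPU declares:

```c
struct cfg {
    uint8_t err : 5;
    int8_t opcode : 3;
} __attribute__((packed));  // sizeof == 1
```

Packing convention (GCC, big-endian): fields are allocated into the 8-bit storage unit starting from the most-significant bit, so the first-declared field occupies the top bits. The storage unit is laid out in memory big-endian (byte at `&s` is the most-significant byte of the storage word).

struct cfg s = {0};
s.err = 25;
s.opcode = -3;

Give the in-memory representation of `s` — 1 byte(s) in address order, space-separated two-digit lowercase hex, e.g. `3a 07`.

err (5b) val=25 bits=0x19 at bit 3: 0xc8
opcode (3b) val=-3 bits=0x5 at bit 0: 0xcd
word = 0xcd → big-endian bytes:
  [0]=0xcd

cd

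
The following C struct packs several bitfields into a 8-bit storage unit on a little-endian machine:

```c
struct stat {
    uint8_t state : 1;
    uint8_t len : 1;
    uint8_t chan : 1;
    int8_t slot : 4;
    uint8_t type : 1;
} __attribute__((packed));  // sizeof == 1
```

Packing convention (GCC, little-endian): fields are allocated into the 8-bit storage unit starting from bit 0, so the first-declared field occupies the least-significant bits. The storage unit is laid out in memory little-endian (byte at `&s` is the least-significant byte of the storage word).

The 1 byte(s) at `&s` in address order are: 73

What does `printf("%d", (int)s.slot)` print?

[0]=0x73 (little-endian) → word 0x73
state [0+:1] = (word>>0) & 0x1 = 1
len [1+:1] = (word>>1) & 0x1 = 1
chan [2+:1] = (word>>2) & 0x1 = 0
slot [3+:4] = (word>>3) & 0xf = 14  ←
type [7+:1] = (word>>7) & 0x1 = 0
slot signed 4b, MSB=1: 14 - 16 = -2

-2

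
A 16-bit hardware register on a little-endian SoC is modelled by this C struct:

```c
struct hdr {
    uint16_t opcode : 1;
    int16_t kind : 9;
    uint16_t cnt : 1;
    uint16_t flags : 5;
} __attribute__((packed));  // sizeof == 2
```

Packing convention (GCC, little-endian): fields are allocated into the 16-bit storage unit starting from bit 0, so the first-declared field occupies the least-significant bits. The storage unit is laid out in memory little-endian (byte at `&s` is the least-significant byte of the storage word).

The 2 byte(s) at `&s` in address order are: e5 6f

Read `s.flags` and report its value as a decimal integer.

13

[0]=0xe5 [1]=0x6f (little-endian) → word 0x6fe5
opcode:1 @ bit 0 → (0x6fe5>>0)&0x1 = 0x1
kind:9 @ bit 1 → (0x6fe5>>1)&0x1ff = 0x1f2
cnt:1 @ bit 10 → (0x6fe5>>10)&0x1 = 0x1
flags:5 @ bit 11 → (0x6fe5>>11)&0x1f = 0xd  ←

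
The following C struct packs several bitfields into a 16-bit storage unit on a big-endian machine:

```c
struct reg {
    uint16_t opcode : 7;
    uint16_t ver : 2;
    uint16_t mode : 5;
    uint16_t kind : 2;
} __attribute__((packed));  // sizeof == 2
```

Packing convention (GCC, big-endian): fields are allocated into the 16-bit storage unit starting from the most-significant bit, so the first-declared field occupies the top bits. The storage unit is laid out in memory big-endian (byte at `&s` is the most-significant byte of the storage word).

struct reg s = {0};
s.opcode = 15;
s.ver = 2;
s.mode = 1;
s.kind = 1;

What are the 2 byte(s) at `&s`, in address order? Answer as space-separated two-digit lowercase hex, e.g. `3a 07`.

[9+:7] opcode=15 & 0x7f = 0xf; word=0x1e00
[7+:2] ver=2 & 0x3 = 0x2; word=0x1f00
[2+:5] mode=1 & 0x1f = 0x1; word=0x1f04
[0+:2] kind=1 & 0x3 = 0x1; word=0x1f05
word = 0x1f05 → big-endian bytes:
  [0]=0x1f  [1]=0x05

1f 05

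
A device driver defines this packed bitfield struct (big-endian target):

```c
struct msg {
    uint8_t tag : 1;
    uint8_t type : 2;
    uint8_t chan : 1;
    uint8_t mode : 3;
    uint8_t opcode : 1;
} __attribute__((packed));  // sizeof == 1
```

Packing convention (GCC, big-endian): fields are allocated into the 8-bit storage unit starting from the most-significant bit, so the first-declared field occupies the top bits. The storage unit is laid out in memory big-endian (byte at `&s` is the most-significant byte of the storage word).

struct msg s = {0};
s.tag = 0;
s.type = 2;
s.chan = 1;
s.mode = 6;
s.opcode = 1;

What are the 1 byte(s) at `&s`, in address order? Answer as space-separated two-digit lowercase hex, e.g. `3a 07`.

5d

tag (1b) val=0 bits=0x0 at bit 7: 0x00
type (2b) val=2 bits=0x2 at bit 5: 0x40
chan (1b) val=1 bits=0x1 at bit 4: 0x50
mode (3b) val=6 bits=0x6 at bit 1: 0x5c
opcode (1b) val=1 bits=0x1 at bit 0: 0x5d
word = 0x5d → big-endian bytes:
  [0]=0x5d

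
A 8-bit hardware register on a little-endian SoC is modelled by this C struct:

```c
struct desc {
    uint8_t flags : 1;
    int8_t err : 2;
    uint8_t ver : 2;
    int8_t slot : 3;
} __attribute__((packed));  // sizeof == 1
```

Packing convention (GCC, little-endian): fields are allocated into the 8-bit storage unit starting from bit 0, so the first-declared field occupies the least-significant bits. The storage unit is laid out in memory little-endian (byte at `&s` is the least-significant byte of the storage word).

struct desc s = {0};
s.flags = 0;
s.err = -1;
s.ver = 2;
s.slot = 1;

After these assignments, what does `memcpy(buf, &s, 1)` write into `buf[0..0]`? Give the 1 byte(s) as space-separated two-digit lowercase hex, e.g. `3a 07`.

[0+:1] flags=0 & 0x1 = 0x0; word=0x00
[1+:2] err=-1 & 0x3 = 0x3; word=0x06
[3+:2] ver=2 & 0x3 = 0x2; word=0x16
[5+:3] slot=1 & 0x7 = 0x1; word=0x36
word = 0x36 → little-endian bytes:
  [0]=0x36

36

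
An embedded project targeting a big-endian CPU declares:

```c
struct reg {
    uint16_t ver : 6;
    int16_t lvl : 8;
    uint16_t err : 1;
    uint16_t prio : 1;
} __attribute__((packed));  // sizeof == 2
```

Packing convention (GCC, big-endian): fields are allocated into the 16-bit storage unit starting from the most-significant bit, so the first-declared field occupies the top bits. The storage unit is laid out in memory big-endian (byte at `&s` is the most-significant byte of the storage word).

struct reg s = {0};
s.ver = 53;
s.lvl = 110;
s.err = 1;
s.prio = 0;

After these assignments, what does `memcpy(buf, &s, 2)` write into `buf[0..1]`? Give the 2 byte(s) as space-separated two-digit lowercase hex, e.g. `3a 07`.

ver:6 = 53 → 0x35 << 10 → word 0xd400
lvl:8 = 110 → 0x6e << 2 → word 0xd5b8
err:1 = 1 → 0x1 << 1 → word 0xd5ba
prio:1 = 0 → 0x0 << 0 → word 0xd5ba
word = 0xd5ba → big-endian bytes:
  [0]=0xd5  [1]=0xba

d5 ba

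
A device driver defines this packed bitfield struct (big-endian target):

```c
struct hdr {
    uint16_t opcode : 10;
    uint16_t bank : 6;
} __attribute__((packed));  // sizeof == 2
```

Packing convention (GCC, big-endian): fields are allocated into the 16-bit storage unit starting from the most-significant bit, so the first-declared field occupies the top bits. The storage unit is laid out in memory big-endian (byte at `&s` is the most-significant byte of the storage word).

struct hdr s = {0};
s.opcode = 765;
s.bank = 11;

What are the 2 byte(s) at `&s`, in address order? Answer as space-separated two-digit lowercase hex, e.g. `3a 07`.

opcode:10 = 765 → 0x2fd << 6 → word 0xbf40
bank:6 = 11 → 0xb << 0 → word 0xbf4b
word = 0xbf4b → big-endian bytes:
  [0]=0xbf  [1]=0x4b

bf 4b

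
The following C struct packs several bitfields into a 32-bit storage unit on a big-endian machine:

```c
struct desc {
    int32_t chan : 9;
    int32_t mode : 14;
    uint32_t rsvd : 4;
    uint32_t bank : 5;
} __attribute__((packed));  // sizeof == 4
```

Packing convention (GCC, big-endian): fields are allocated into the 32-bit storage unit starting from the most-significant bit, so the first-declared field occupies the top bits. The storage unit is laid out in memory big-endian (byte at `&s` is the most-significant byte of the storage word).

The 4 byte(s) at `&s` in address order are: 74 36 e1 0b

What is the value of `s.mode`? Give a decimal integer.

7024

[0]=0x74 [1]=0x36 [2]=0xe1 [3]=0x0b (big-endian) → word 0x7436e10b
chan [23+:9] = (word>>23) & 0x1ff = 232
mode [9+:14] = (word>>9) & 0x3fff = 7024  ←
rsvd [5+:4] = (word>>5) & 0xf = 8
bank [0+:5] = (word>>0) & 0x1f = 11
mode signed 14b, MSB=0: value = 7024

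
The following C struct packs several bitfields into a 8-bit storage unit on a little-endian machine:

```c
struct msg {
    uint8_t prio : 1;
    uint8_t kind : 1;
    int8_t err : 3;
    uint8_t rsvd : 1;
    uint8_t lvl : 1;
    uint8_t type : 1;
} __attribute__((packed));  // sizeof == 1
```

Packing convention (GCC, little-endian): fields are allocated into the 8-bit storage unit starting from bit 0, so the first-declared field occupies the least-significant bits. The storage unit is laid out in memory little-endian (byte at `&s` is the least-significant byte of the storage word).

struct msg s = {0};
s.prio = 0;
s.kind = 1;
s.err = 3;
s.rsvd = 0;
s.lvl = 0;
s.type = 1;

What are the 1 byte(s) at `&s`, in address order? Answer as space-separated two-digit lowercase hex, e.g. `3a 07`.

8e

prio:1 = 0 → 0x0 << 0 → word 0x00
kind:1 = 1 → 0x1 << 1 → word 0x02
err:3 = 3 → 0x3 << 2 → word 0x0e
rsvd:1 = 0 → 0x0 << 5 → word 0x0e
lvl:1 = 0 → 0x0 << 6 → word 0x0e
type:1 = 1 → 0x1 << 7 → word 0x8e
word = 0x8e → little-endian bytes:
  [0]=0x8e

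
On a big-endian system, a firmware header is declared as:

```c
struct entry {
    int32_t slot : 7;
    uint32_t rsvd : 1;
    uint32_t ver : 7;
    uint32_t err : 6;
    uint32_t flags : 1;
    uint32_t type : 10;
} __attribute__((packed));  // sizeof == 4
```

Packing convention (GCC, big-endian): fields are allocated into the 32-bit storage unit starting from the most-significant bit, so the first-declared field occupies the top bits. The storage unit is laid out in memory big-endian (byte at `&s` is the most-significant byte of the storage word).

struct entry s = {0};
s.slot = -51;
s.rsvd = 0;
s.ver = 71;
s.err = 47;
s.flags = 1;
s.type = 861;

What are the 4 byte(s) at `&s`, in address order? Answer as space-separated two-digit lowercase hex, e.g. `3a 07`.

slot (7b) val=-51 bits=0x4d at bit 25: 0x9a000000
rsvd (1b) val=0 bits=0x0 at bit 24: 0x9a000000
ver (7b) val=71 bits=0x47 at bit 17: 0x9a8e0000
err (6b) val=47 bits=0x2f at bit 11: 0x9a8f7800
flags (1b) val=1 bits=0x1 at bit 10: 0x9a8f7c00
type (10b) val=861 bits=0x35d at bit 0: 0x9a8f7f5d
word = 0x9a8f7f5d → big-endian bytes:
  [0]=0x9a  [1]=0x8f  [2]=0x7f  [3]=0x5d

9a 8f 7f 5d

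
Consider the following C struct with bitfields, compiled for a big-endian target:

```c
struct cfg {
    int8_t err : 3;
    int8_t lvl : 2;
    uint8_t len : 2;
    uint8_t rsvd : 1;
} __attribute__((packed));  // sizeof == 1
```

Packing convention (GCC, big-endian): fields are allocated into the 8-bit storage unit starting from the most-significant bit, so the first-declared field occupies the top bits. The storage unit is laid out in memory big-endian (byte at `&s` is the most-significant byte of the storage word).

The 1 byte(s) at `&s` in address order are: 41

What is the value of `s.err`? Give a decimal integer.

[0]=0x41 (big-endian) → word 0x41
err:3 @ bit 5 → (0x41>>5)&0x7 = 0x2  ←
lvl:2 @ bit 3 → (0x41>>3)&0x3 = 0x0
len:2 @ bit 1 → (0x41>>1)&0x3 = 0x0
rsvd:1 @ bit 0 → (0x41>>0)&0x1 = 0x1
err signed 3b, MSB=0: value = 2

2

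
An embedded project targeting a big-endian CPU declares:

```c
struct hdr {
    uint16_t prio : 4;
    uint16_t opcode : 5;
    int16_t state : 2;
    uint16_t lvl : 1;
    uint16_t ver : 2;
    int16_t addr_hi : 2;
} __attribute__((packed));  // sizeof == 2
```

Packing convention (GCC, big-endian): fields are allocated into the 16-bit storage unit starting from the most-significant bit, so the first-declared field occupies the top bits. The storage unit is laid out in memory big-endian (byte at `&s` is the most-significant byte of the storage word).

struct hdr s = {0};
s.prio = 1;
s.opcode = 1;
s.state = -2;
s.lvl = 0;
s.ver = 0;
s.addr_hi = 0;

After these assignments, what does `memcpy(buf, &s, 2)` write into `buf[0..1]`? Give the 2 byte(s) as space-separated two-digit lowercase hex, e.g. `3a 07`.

prio (4b) val=1 bits=0x1 at bit 12: 0x1000
opcode (5b) val=1 bits=0x1 at bit 7: 0x1080
state (2b) val=-2 bits=0x2 at bit 5: 0x10c0
lvl (1b) val=0 bits=0x0 at bit 4: 0x10c0
ver (2b) val=0 bits=0x0 at bit 2: 0x10c0
addr_hi (2b) val=0 bits=0x0 at bit 0: 0x10c0
word = 0x10c0 → big-endian bytes:
  [0]=0x10  [1]=0xc0

10 c0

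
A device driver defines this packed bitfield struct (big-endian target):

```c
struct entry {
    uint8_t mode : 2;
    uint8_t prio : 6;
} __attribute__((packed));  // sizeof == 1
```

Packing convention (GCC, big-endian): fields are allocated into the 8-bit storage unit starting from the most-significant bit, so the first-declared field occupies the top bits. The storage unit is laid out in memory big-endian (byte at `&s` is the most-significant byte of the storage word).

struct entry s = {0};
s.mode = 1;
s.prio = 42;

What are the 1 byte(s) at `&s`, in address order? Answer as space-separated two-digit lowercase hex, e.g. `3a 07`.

6a

mode (2b) val=1 bits=0x1 at bit 6: 0x40
prio (6b) val=42 bits=0x2a at bit 0: 0x6a
word = 0x6a → big-endian bytes:
  [0]=0x6a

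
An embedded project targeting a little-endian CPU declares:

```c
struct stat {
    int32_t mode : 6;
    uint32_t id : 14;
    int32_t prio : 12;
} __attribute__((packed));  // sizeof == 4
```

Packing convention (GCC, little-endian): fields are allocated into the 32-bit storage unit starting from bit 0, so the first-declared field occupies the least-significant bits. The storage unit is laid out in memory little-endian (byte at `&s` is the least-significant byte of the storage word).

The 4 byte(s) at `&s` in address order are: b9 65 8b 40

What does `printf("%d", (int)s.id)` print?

[0]=0xb9 [1]=0x65 [2]=0x8b [3]=0x40 (little-endian) → word 0x408b65b9
mode:6 @ bit 0 → (0x408b65b9>>0)&0x3f = 0x39
id:14 @ bit 6 → (0x408b65b9>>6)&0x3fff = 0x2d96  ←
prio:12 @ bit 20 → (0x408b65b9>>20)&0xfff = 0x408

11670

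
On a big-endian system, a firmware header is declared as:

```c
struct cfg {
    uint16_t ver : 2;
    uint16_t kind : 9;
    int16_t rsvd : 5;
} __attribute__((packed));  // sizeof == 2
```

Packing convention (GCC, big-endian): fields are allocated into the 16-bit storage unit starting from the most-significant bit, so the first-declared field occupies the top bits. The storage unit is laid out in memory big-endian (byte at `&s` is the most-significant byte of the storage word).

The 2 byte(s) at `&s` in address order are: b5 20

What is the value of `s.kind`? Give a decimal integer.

425

[0]=0xb5 [1]=0x20 (big-endian) → word 0xb520
ver:2 @ bit 14 → (0xb520>>14)&0x3 = 0x2
kind:9 @ bit 5 → (0xb520>>5)&0x1ff = 0x1a9  ←
rsvd:5 @ bit 0 → (0xb520>>0)&0x1f = 0x0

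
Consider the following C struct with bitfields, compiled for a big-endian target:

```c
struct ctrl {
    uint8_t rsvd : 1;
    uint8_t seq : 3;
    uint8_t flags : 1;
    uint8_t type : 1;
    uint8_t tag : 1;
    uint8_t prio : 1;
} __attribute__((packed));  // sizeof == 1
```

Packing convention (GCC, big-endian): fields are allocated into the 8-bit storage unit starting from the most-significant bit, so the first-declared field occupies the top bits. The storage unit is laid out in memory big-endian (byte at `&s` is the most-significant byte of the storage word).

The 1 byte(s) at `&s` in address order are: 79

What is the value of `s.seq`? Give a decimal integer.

7

[0]=0x79 (big-endian) → word 0x79
rsvd:1 @ bit 7 → (0x79>>7)&0x1 = 0x0
seq:3 @ bit 4 → (0x79>>4)&0x7 = 0x7  ←
flags:1 @ bit 3 → (0x79>>3)&0x1 = 0x1
type:1 @ bit 2 → (0x79>>2)&0x1 = 0x0
tag:1 @ bit 1 → (0x79>>1)&0x1 = 0x0
prio:1 @ bit 0 → (0x79>>0)&0x1 = 0x1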